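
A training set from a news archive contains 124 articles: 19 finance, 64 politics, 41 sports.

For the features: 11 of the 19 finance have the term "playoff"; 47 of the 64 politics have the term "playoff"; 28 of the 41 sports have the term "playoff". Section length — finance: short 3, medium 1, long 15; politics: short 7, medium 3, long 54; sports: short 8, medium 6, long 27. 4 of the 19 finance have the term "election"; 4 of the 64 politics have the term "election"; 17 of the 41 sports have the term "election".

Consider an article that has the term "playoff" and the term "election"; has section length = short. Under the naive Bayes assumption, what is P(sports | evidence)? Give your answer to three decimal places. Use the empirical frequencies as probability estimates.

finance: (19/124) × (11/19) × (3/19) × (4/19) ≈ 0.0029488
politics: (64/124) × (47/64) × (7/64) × (4/64) ≈ 0.00259104
sports: (41/124) × (28/41) × (8/41) × (17/41) ≈ 0.0182687
P(sports | x) = 0.0182687 / 0.02380854 ≈ 0.767

0.767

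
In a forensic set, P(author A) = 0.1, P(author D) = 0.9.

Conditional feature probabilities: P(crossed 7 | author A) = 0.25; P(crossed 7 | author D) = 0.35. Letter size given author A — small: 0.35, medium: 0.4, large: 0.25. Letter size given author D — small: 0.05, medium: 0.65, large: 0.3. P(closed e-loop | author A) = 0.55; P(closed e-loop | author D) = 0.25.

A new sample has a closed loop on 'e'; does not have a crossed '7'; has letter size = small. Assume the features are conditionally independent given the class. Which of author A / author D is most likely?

author A

author A: 0.1 × (1−0.25) × 0.35 × 0.55 = 0.0144375
author D: 0.9 × (1−0.35) × 0.05 × 0.25 = 0.0073125
Highest score → author A.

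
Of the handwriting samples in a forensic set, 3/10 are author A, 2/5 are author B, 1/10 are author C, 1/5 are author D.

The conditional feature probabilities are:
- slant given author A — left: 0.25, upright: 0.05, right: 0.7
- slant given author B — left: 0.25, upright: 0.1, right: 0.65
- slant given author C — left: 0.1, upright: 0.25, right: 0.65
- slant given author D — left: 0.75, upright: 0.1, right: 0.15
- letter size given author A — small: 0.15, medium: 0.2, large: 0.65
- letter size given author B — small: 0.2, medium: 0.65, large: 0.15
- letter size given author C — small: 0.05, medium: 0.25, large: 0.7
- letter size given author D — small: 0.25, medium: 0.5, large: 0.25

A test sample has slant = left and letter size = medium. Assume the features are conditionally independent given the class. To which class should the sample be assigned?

author D

author A: 0.3 × 0.25 × 0.2 = 0.015
author B: 0.4 × 0.25 × 0.65 = 0.065
author C: 0.1 × 0.1 × 0.25 = 0.0025
author D: 0.2 × 0.75 × 0.5 = 0.075
Highest score → author D.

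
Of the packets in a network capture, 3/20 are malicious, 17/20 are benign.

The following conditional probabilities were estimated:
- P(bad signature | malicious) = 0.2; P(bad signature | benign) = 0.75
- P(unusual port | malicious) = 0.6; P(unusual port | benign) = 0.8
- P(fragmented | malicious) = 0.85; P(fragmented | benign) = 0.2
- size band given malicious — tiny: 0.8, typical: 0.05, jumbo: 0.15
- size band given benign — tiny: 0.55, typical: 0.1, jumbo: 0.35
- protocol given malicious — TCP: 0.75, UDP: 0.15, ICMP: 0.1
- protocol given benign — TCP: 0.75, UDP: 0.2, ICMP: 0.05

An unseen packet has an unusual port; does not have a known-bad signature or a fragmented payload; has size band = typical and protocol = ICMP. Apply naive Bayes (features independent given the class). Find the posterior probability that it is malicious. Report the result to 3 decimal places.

malicious: 0.15 × (1−0.2) × 0.6 × (1−0.85) × 0.05 × 0.1 = 0.000054
benign: 0.85 × (1−0.75) × 0.8 × (1−0.2) × 0.1 × 0.05 = 0.00068
P(malicious | x) = 0.000054 / 0.000734 ≈ 0.074

0.074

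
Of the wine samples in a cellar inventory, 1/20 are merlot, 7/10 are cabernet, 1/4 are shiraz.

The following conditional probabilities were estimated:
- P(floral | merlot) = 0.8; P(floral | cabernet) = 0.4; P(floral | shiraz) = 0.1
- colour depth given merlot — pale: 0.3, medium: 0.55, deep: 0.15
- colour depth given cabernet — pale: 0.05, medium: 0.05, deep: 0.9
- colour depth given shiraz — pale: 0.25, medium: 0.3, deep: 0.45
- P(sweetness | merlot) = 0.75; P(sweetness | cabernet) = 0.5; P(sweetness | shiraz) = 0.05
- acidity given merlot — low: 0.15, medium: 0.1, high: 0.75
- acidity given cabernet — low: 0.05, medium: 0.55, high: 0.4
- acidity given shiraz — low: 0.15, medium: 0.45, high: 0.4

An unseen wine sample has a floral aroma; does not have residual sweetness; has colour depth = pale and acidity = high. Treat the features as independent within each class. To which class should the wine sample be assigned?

cabernet

merlot: 0.05 × 0.8 × 0.3 × (1−0.75) × 0.75 = 0.00225
cabernet: 0.7 × 0.4 × 0.05 × (1−0.5) × 0.4 = 0.0028
shiraz: 0.25 × 0.1 × 0.25 × (1−0.05) × 0.4 = 0.002375
Highest score → cabernet.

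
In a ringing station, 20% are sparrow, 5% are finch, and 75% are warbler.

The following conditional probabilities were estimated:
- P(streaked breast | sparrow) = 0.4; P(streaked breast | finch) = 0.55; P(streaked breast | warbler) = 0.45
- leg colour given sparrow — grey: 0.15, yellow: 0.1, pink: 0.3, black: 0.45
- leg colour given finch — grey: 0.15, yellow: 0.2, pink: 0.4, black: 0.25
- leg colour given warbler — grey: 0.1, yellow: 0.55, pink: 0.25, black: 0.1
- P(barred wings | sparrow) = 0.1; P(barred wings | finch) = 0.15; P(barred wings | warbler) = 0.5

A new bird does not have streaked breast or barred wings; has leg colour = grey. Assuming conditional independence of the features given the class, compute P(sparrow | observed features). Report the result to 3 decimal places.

sparrow: 0.2 × (1−0.4) × 0.15 × (1−0.1) = 0.0162
finch: 0.05 × (1−0.55) × 0.15 × (1−0.15) = 0.00286875
warbler: 0.75 × (1−0.45) × 0.1 × (1−0.5) = 0.020625
P(sparrow | x) = 0.0162 / 0.03969375 ≈ 0.408

0.408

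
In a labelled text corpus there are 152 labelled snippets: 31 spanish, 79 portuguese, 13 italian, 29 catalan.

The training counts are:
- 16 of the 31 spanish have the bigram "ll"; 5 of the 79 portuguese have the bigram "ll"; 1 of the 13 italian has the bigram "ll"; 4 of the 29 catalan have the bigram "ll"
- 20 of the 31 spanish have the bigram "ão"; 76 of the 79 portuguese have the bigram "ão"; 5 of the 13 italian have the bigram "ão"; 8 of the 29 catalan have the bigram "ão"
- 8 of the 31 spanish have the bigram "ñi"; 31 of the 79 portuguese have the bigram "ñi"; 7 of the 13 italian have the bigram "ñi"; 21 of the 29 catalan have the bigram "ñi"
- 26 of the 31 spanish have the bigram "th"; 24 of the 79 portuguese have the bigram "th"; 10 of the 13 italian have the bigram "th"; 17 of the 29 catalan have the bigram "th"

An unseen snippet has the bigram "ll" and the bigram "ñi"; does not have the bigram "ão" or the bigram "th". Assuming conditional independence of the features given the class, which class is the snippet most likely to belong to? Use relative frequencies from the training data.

catalan

spanish: (31/152) × (16/31) × (11/31) × (8/31) × (5/31) ≈ 0.00155469
portuguese: (79/152) × (5/79) × (3/79) × (31/79) × (55/79) ≈ 0.000341264
italian: (13/152) × (1/13) × (8/13) × (7/13) × (3/13) ≈ 0.000503078
catalan: (29/152) × (4/29) × (21/29) × (21/29) × (12/29) ≈ 0.00571008
Highest score → catalan.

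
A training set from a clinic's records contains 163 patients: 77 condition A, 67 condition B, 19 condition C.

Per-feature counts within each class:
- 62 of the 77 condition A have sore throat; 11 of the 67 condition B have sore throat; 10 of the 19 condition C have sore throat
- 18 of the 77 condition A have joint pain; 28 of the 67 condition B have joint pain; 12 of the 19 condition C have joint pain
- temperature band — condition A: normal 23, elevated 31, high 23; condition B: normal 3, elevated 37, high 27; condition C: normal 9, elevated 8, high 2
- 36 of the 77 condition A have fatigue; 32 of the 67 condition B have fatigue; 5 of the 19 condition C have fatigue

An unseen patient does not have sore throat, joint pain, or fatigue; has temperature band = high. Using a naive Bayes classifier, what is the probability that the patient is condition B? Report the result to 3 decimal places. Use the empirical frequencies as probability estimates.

0.767

condition A: (77/163) × (15/77) × (59/77) × (23/77) × (41/77) ≈ 0.0112149
condition B: (67/163) × (56/67) × (39/67) × (27/67) × (35/67) ≈ 0.0420991
condition C: (19/163) × (9/19) × (7/19) × (2/19) × (14/19) ≈ 0.00157779
P(condition B | x) = 0.0420991 / 0.05489179 ≈ 0.767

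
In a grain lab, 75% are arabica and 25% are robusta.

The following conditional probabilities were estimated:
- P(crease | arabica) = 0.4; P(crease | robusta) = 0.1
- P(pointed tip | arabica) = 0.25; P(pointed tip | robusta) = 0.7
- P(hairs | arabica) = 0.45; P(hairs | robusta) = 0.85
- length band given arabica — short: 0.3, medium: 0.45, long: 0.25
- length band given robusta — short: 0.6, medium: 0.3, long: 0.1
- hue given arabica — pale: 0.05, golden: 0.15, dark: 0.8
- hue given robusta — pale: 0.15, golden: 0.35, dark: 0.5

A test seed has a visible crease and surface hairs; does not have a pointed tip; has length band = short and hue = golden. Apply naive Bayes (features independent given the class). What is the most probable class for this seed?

arabica: 0.75 × 0.4 × (1−0.25) × 0.45 × 0.3 × 0.15 = 0.00455625
robusta: 0.25 × 0.1 × (1−0.7) × 0.85 × 0.6 × 0.35 = 0.00133875
Highest score → arabica.

arabica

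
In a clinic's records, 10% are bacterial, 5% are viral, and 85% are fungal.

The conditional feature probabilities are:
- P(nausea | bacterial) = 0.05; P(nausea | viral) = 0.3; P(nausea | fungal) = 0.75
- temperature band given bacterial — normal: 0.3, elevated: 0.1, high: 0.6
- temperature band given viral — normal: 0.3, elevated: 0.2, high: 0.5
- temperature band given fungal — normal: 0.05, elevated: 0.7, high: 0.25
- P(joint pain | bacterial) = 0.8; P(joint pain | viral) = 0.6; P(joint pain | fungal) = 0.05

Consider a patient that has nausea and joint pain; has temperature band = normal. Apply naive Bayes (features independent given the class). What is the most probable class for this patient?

bacterial: 0.1 × 0.05 × 0.3 × 0.8 = 0.0012
viral: 0.05 × 0.3 × 0.3 × 0.6 = 0.0027
fungal: 0.85 × 0.75 × 0.05 × 0.05 = 0.00159375
Highest score → viral.

viral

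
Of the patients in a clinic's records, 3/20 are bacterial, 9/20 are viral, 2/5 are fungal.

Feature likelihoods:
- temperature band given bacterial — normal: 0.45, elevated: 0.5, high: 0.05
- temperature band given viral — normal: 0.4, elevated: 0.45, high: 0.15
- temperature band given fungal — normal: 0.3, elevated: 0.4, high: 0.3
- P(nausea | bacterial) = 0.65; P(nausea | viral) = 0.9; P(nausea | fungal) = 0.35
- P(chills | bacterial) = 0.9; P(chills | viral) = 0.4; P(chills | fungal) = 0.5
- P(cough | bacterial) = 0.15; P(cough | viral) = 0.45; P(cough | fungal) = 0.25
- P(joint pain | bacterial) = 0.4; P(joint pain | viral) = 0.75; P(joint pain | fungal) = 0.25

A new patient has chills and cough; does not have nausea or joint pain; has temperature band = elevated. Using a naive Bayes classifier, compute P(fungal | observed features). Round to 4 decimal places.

bacterial: 0.15 × 0.5 × (1−0.65) × 0.9 × 0.15 × (1−0.4) = 0.00212625
viral: 0.45 × 0.45 × (1−0.9) × 0.4 × 0.45 × (1−0.75) = 0.00091125
fungal: 0.4 × 0.4 × (1−0.35) × 0.5 × 0.25 × (1−0.25) = 0.00975
P(fungal | x) = 0.00975 / 0.0127875 ≈ 0.7625

0.7625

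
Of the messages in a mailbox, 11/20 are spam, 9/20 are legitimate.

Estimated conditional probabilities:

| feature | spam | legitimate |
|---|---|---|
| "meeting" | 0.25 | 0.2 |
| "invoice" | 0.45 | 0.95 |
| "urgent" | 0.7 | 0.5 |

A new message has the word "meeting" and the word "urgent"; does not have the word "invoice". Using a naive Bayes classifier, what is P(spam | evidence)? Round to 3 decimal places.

0.959

spam: 0.55 × 0.25 × (1−0.45) × 0.7 = 0.0529375
legitimate: 0.45 × 0.2 × (1−0.95) × 0.5 = 0.00225
P(spam | x) = 0.0529375 / 0.0551875 ≈ 0.959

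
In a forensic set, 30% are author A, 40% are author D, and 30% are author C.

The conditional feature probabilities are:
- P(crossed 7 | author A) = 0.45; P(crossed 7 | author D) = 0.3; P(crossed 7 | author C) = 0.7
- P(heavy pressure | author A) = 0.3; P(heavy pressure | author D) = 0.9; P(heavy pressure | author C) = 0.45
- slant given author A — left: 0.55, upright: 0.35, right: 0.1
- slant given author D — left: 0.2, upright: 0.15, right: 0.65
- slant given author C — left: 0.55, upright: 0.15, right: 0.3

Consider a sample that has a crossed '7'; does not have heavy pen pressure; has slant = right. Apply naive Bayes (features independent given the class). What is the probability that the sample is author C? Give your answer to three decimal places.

0.668

author A: 0.3 × 0.45 × (1−0.3) × 0.1 = 0.00945
author D: 0.4 × 0.3 × (1−0.9) × 0.65 = 0.0078
author C: 0.3 × 0.7 × (1−0.45) × 0.3 = 0.03465
P(author C | x) = 0.03465 / 0.0519 ≈ 0.668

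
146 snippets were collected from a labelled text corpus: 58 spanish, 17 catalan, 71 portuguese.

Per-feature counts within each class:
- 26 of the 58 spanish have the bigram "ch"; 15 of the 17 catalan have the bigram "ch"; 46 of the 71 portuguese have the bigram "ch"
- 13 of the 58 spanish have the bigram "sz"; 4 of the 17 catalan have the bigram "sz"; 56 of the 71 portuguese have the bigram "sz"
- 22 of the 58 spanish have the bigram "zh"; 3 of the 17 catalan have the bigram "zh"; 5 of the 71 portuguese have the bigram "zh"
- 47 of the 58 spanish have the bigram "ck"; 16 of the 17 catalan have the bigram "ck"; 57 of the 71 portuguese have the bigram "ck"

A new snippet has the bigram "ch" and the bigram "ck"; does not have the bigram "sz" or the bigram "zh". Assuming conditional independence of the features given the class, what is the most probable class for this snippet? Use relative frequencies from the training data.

spanish

spanish: (58/146) × (26/58) × (45/58) × (36/58) × (47/58) ≈ 0.0694943
catalan: (17/146) × (15/17) × (13/17) × (14/17) × (16/17) ≈ 0.0608952
portuguese: (71/146) × (46/71) × (15/71) × (66/71) × (57/71) ≈ 0.0496752
Highest score → spanish.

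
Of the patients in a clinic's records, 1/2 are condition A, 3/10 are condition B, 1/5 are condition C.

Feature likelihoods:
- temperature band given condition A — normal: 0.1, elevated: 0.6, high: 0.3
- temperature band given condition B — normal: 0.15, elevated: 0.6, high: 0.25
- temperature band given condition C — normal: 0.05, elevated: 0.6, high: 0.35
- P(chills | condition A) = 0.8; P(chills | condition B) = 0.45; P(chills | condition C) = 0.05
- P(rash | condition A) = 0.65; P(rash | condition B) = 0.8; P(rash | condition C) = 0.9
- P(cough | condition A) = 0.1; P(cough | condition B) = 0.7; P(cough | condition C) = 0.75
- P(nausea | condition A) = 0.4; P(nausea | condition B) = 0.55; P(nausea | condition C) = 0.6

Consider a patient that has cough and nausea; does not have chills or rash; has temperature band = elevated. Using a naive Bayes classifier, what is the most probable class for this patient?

condition B

condition A: 0.5 × 0.6 × (1−0.8) × (1−0.65) × 0.1 × 0.4 = 0.00084
condition B: 0.3 × 0.6 × (1−0.45) × (1−0.8) × 0.7 × 0.55 = 0.007623
condition C: 0.2 × 0.6 × (1−0.05) × (1−0.9) × 0.75 × 0.6 = 0.00513
Highest score → condition B.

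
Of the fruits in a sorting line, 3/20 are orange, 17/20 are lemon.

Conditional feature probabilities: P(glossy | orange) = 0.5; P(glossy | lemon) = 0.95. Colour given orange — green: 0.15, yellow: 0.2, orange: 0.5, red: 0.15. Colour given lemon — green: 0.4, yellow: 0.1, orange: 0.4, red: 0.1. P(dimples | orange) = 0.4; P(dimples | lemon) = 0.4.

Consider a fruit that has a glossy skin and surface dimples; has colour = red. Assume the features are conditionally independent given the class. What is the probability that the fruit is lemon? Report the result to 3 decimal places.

orange: 0.15 × 0.5 × 0.15 × 0.4 = 0.0045
lemon: 0.85 × 0.95 × 0.1 × 0.4 = 0.0323
P(lemon | x) = 0.0323 / 0.0368 ≈ 0.878

0.878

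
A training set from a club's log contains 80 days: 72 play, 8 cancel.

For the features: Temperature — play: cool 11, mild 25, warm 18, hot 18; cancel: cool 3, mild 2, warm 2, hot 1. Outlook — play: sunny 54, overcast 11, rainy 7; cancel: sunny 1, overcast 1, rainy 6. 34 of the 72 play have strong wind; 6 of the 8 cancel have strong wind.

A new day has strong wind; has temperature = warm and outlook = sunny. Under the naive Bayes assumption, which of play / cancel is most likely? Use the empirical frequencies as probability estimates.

play

play: (72/80) × (18/72) × (54/72) × (34/72) = 0.0796875
cancel: (8/80) × (2/8) × (1/8) × (6/8) = 0.00234375
Highest score → play.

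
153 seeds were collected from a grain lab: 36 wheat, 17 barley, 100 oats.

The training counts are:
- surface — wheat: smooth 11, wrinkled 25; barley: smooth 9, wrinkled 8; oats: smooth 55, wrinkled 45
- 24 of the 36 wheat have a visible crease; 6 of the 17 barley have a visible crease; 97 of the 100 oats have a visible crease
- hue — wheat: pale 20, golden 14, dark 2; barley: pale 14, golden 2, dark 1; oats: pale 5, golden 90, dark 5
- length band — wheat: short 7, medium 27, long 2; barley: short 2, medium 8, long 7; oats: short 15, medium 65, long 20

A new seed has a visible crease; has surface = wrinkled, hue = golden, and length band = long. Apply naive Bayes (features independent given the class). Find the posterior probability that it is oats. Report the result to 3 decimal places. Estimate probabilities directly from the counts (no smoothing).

0.941

wheat: (36/153) × (25/36) × (24/36) × (14/36) × (2/36) ≈ 0.00235348
barley: (17/153) × (8/17) × (6/17) × (2/17) × (7/17) ≈ 0.000893987
oats: (100/153) × (45/100) × (97/100) × (90/100) × (20/100) ≈ 0.0513529
P(oats | x) = 0.0513529 / 0.054600367 ≈ 0.941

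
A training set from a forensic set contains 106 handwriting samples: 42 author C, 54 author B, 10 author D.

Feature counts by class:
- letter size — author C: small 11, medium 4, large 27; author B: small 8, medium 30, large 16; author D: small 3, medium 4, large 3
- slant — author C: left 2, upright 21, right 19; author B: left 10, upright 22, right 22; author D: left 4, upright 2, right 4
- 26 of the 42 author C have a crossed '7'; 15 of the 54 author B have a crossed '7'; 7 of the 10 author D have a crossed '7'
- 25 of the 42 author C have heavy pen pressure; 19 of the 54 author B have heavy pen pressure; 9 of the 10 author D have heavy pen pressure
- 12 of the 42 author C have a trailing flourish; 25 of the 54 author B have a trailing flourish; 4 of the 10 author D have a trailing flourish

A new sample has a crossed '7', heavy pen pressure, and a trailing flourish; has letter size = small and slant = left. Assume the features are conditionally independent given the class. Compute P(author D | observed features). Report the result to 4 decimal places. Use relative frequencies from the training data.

0.7122

author C: (42/106) × (11/42) × (2/42) × (26/42) × (25/42) × (12/42) ≈ 0.000520253
author B: (54/106) × (8/54) × (10/54) × (15/54) × (19/54) × (25/54) ≈ 0.000632403
author D: (10/106) × (3/10) × (4/10) × (7/10) × (9/10) × (4/10) ≈ 0.00285283
P(author D | x) = 0.00285283 / 0.004005486 ≈ 0.7122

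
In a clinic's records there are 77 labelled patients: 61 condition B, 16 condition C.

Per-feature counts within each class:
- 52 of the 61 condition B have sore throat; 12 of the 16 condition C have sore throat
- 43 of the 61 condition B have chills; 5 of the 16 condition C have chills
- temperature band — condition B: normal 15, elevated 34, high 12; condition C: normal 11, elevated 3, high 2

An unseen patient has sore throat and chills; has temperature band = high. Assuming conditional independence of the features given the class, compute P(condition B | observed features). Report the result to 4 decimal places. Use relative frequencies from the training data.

condition B: (61/77) × (52/61) × (43/61) × (12/61) ≈ 0.0936489
condition C: (16/77) × (12/16) × (5/16) × (2/16) ≈ 0.00608766
P(condition B | x) = 0.0936489 / 0.09973656 ≈ 0.9390

0.9390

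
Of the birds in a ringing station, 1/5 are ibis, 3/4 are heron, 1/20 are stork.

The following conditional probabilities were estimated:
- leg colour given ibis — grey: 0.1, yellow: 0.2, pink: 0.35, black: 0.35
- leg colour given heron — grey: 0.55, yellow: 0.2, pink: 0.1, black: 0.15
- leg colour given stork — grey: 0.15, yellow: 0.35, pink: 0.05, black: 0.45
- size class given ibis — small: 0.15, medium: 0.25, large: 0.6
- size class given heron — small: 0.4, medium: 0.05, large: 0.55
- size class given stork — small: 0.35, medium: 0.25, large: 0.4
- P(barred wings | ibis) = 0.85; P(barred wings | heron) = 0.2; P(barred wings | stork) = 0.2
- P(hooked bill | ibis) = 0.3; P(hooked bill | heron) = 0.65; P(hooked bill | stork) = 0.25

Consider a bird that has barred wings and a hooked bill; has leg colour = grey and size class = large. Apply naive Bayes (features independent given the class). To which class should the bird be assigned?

ibis: 0.2 × 0.1 × 0.6 × 0.85 × 0.3 = 0.00306
heron: 0.75 × 0.55 × 0.55 × 0.2 × 0.65 = 0.02949375
stork: 0.05 × 0.15 × 0.4 × 0.2 × 0.25 = 0.00015
Highest score → heron.

heron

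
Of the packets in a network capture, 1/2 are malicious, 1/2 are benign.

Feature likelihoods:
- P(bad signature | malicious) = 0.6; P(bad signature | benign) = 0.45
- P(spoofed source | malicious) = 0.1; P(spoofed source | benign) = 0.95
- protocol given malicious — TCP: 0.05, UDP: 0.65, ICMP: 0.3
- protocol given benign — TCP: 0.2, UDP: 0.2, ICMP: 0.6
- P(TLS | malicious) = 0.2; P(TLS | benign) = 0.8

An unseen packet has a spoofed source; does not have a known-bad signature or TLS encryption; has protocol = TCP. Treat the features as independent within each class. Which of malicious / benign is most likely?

benign

malicious: 0.5 × (1−0.6) × 0.1 × 0.05 × (1−0.2) = 0.0008
benign: 0.5 × (1−0.45) × 0.95 × 0.2 × (1−0.8) = 0.01045
Highest score → benign.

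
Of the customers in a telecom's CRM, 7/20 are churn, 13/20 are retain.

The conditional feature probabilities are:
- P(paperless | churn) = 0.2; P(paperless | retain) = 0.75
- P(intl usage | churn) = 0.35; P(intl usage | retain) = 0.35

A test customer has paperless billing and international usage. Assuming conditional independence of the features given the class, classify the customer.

retain

churn: 0.35 × 0.2 × 0.35 = 0.0245
retain: 0.65 × 0.75 × 0.35 = 0.170625
Highest score → retain.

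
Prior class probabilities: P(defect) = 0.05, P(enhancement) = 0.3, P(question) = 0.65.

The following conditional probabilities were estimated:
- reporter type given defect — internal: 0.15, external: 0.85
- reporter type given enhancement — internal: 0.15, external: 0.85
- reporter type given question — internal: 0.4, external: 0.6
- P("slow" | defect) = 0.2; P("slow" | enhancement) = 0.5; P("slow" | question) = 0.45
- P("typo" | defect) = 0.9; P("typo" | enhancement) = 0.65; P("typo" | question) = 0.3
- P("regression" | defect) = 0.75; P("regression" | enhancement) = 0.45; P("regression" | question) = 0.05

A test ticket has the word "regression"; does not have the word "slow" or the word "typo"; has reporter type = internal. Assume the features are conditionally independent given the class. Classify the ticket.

defect: 0.05 × 0.15 × (1−0.2) × (1−0.9) × 0.75 = 0.00045
enhancement: 0.3 × 0.15 × (1−0.5) × (1−0.65) × 0.45 = 0.00354375
question: 0.65 × 0.4 × (1−0.45) × (1−0.3) × 0.05 = 0.005005
Highest score → question.

question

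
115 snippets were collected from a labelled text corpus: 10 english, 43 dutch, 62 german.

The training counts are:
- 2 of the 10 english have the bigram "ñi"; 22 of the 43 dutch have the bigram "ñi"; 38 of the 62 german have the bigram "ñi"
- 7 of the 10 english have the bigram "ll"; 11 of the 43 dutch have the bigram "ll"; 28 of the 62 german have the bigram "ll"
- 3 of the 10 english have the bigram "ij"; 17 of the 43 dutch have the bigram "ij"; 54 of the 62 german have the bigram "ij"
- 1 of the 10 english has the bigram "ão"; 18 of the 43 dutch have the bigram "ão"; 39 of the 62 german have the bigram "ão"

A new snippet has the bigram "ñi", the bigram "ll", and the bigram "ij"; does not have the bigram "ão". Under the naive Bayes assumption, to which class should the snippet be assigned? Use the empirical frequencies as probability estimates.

german

english: (10/115) × (2/10) × (7/10) × (3/10) × (9/10) ≈ 0.00328696
dutch: (43/115) × (22/43) × (11/43) × (17/43) × (25/43) ≈ 0.0112487
german: (62/115) × (38/62) × (28/62) × (54/62) × (23/62) ≈ 0.0482159
Highest score → german.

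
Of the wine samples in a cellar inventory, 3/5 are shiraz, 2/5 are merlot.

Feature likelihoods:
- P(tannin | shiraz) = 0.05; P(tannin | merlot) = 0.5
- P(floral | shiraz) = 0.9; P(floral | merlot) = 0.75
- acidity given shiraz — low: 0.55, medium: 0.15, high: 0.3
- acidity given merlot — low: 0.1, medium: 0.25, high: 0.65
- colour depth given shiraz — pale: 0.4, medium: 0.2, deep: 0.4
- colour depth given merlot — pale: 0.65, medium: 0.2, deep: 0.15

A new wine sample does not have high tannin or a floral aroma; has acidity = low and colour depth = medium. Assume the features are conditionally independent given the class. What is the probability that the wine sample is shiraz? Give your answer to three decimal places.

0.862

shiraz: 0.6 × (1−0.05) × (1−0.9) × 0.55 × 0.2 = 0.00627
merlot: 0.4 × (1−0.5) × (1−0.75) × 0.1 × 0.2 = 0.001
P(shiraz | x) = 0.00627 / 0.00727 ≈ 0.862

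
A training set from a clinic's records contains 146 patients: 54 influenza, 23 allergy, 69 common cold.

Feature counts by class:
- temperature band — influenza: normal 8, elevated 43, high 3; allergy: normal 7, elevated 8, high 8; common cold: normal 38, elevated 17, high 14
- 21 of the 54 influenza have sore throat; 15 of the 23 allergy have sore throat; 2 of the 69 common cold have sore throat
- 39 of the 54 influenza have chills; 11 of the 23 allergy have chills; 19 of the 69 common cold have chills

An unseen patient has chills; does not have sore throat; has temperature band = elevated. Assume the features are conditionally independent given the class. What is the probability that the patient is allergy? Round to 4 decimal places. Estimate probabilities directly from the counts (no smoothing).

influenza: (54/146) × (43/54) × (33/54) × (39/54) ≈ 0.129989
allergy: (23/146) × (8/23) × (8/23) × (11/23) ≈ 0.00911516
common cold: (69/146) × (17/69) × (67/69) × (19/69) ≈ 0.0311334
P(allergy | x) = 0.00911516 / 0.17023756 ≈ 0.0535

0.0535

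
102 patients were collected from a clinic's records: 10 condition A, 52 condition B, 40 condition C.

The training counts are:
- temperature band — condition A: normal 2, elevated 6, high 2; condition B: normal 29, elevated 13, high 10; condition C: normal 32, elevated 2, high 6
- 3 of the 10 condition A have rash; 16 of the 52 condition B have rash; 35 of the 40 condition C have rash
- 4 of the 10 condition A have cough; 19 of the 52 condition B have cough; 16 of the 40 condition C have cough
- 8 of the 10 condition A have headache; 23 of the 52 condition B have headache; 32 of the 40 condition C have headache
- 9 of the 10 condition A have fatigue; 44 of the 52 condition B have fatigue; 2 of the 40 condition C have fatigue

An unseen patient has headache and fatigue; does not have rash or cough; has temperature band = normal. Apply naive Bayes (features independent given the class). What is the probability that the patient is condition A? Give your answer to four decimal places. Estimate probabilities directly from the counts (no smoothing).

condition A: (10/102) × (2/10) × (7/10) × (6/10) × (8/10) × (9/10) ≈ 0.00592941
condition B: (52/102) × (29/52) × (36/52) × (33/52) × (23/52) × (44/52) ≈ 0.04675
condition C: (40/102) × (32/40) × (5/40) × (24/40) × (32/40) × (2/40) ≈ 0.000941176
P(condition A | x) = 0.00592941 / 0.053620586 ≈ 0.1106

0.1106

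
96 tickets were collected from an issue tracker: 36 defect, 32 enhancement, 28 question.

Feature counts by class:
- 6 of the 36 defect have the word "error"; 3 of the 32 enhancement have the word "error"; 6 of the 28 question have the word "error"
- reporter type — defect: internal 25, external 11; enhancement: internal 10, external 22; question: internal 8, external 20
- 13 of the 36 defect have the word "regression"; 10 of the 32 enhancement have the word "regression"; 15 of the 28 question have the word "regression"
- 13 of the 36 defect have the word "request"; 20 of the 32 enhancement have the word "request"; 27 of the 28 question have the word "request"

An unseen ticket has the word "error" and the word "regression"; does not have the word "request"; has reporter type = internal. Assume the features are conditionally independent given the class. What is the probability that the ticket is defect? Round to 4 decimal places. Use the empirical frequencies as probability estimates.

defect: (36/96) × (6/36) × (25/36) × (13/36) × (23/36) ≈ 0.0100134
enhancement: (32/96) × (3/32) × (10/32) × (10/32) × (12/32) = 0.0011444091796875
question: (28/96) × (6/28) × (8/28) × (15/28) × (1/28) ≈ 0.000341655
P(defect | x) = 0.0100134 / 0.0114994641796875 ≈ 0.8708

0.8708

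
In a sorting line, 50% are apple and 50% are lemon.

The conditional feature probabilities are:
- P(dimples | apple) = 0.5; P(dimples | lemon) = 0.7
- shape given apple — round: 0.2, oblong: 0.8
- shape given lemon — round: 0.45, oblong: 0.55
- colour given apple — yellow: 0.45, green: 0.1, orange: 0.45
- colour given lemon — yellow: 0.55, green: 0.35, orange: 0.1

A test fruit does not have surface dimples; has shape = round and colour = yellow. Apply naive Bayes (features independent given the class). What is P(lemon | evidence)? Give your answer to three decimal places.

apple: 0.5 × (1−0.5) × 0.2 × 0.45 = 0.0225
lemon: 0.5 × (1−0.7) × 0.45 × 0.55 = 0.037125
P(lemon | x) = 0.037125 / 0.059625 ≈ 0.623

0.623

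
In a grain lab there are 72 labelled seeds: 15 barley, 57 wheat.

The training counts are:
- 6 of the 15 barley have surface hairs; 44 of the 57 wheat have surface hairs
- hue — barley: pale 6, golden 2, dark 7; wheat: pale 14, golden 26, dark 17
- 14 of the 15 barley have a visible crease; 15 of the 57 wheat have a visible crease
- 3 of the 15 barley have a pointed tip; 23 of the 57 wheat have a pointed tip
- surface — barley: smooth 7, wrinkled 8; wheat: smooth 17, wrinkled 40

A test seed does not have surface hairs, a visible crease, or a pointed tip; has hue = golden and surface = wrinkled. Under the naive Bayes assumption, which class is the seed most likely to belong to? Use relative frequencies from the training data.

wheat

barley: (15/72) × (9/15) × (2/15) × (1/15) × (12/15) × (8/15) ≈ 0.000474074
wheat: (57/72) × (13/57) × (26/57) × (42/57) × (34/57) × (40/57) ≈ 0.0254023
Highest score → wheat.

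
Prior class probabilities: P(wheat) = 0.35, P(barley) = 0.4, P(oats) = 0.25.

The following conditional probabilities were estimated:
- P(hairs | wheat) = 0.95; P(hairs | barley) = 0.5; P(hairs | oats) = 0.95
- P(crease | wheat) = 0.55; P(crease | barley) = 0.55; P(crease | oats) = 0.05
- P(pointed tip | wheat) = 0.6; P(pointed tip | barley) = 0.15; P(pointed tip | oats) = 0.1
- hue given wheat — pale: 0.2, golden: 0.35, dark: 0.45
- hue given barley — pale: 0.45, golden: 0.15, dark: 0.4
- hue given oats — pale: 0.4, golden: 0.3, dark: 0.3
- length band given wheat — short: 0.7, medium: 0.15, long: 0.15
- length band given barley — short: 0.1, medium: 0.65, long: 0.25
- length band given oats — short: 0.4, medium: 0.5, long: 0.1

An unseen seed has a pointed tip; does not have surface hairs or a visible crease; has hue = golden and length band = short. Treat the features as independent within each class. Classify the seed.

wheat

wheat: 0.35 × (1−0.95) × (1−0.55) × 0.6 × 0.35 × 0.7 = 0.001157625
barley: 0.4 × (1−0.5) × (1−0.55) × 0.15 × 0.15 × 0.1 = 0.0002025
oats: 0.25 × (1−0.95) × (1−0.05) × 0.1 × 0.3 × 0.4 = 0.0001425
Highest score → wheat.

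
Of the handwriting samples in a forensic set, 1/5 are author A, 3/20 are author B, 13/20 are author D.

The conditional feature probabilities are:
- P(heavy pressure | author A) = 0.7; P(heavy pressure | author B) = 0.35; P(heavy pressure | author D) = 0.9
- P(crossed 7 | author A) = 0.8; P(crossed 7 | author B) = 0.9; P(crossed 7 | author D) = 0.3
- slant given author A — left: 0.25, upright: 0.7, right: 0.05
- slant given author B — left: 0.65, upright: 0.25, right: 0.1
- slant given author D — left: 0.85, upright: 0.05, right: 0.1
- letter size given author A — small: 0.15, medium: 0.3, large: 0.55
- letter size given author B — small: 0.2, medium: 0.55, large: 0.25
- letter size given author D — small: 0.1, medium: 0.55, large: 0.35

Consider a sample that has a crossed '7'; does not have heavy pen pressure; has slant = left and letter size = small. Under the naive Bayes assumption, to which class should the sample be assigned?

author B

author A: 0.2 × (1−0.7) × 0.8 × 0.25 × 0.15 = 0.0018
author B: 0.15 × (1−0.35) × 0.9 × 0.65 × 0.2 = 0.0114075
author D: 0.65 × (1−0.9) × 0.3 × 0.85 × 0.1 = 0.0016575
Highest score → author B.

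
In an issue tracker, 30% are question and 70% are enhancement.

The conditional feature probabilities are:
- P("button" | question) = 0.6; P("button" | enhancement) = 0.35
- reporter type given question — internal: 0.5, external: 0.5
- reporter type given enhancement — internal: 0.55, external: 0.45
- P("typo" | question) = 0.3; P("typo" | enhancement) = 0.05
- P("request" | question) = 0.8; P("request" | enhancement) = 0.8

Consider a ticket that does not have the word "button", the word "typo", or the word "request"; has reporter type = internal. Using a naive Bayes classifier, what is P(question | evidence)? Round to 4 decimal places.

question: 0.3 × (1−0.6) × 0.5 × (1−0.3) × (1−0.8) = 0.0084
enhancement: 0.7 × (1−0.35) × 0.55 × (1−0.05) × (1−0.8) = 0.0475475
P(question | x) = 0.0084 / 0.0559475 ≈ 0.1501

0.1501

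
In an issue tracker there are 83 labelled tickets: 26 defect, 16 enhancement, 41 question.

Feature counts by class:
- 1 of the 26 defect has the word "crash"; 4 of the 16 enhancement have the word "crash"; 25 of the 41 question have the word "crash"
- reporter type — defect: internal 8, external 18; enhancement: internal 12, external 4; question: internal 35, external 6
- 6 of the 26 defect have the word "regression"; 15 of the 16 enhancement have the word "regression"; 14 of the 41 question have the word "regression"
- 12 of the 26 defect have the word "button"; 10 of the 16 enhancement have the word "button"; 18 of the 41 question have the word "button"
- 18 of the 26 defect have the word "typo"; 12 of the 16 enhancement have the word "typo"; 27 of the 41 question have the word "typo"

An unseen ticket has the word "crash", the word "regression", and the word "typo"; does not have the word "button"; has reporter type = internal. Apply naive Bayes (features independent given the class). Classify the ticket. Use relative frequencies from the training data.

question

defect: (26/83) × (1/26) × (8/26) × (6/26) × (14/26) × (18/26) ≈ 0.000318912
enhancement: (16/83) × (4/16) × (12/16) × (15/16) × (6/16) × (12/16) ≈ 0.00953031
question: (41/83) × (25/41) × (35/41) × (14/41) × (23/41) × (27/41) ≈ 0.032435
Highest score → question.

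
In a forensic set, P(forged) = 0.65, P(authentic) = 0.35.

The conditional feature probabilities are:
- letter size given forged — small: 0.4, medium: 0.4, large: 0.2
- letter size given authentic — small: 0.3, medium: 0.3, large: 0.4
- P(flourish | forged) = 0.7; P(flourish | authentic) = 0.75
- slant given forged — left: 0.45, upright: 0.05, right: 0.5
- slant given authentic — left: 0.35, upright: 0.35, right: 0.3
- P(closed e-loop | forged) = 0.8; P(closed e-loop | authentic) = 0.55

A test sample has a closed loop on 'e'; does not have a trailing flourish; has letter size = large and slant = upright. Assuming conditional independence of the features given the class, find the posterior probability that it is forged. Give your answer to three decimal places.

0.188

forged: 0.65 × 0.2 × (1−0.7) × 0.05 × 0.8 = 0.00156
authentic: 0.35 × 0.4 × (1−0.75) × 0.35 × 0.55 = 0.0067375
P(forged | x) = 0.00156 / 0.0082975 ≈ 0.188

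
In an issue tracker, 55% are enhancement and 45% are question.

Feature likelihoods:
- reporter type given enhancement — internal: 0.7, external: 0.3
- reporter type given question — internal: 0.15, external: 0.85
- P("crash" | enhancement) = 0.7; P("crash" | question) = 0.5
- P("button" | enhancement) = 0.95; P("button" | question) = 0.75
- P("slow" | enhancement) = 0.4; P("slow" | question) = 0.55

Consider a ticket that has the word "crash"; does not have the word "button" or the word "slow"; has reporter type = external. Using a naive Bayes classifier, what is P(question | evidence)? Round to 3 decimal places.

enhancement: 0.55 × 0.3 × 0.7 × (1−0.95) × (1−0.4) = 0.003465
question: 0.45 × 0.85 × 0.5 × (1−0.75) × (1−0.55) = 0.021515625
P(question | x) = 0.021515625 / 0.024980625 ≈ 0.861

0.861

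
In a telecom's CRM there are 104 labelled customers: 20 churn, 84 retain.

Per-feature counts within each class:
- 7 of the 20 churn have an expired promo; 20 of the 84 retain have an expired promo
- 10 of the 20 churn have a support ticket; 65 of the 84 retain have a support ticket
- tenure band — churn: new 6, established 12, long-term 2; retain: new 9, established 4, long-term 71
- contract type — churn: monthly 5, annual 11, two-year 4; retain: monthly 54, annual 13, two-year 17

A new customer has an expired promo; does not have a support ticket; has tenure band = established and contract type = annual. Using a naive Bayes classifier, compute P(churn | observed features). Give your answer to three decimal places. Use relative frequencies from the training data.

churn: (20/104) × (7/20) × (10/20) × (12/20) × (11/20) ≈ 0.0111058
retain: (84/104) × (20/84) × (19/84) × (4/84) × (13/84) ≈ 0.000320565
P(churn | x) = 0.0111058 / 0.011426365 ≈ 0.972

0.972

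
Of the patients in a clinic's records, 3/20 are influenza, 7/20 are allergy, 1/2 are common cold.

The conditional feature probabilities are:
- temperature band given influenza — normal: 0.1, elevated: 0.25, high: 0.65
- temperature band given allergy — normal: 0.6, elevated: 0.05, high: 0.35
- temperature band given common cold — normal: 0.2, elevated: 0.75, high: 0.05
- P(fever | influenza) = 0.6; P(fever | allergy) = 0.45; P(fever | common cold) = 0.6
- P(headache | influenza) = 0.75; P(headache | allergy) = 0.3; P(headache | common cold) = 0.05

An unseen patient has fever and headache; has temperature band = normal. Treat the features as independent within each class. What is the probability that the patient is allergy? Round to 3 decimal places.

0.744

influenza: 0.15 × 0.1 × 0.6 × 0.75 = 0.00675
allergy: 0.35 × 0.6 × 0.45 × 0.3 = 0.02835
common cold: 0.5 × 0.2 × 0.6 × 0.05 = 0.003
P(allergy | x) = 0.02835 / 0.0381 ≈ 0.744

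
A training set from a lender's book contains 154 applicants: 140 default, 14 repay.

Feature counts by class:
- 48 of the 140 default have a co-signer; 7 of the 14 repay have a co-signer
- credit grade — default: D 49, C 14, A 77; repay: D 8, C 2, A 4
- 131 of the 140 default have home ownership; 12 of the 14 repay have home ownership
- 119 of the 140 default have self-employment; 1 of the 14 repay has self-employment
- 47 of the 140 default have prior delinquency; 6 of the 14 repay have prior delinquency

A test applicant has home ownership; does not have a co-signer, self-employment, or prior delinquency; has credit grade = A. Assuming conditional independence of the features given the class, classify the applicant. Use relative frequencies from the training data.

default: (140/154) × (92/140) × (77/140) × (131/140) × (21/140) × (93/140) ≈ 0.0306351
repay: (14/154) × (7/14) × (4/14) × (12/14) × (13/14) × (8/14) ≈ 0.00590663
Highest score → default.

default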